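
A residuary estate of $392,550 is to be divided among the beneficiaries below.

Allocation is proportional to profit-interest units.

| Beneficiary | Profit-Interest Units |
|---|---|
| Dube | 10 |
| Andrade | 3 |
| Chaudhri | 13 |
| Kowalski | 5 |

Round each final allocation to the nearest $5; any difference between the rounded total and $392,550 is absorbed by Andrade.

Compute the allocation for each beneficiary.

Sum of profit-interest units: 31.
Unrounded shares: Dube 10/31 × $392,550 = 126,629.03; Andrade 3/31 × $392,550 = 37,988.71; Chaudhri 13/31 × $392,550 = 164,617.74; Kowalski 5/31 × $392,550 = 63,314.52.
Rounded to nearest $5: Dube $126,630; Andrade $37,990; Chaudhri $164,620; Kowalski $63,315. Sum = $392,555.
Difference $392,550 − $392,555 = −$5 applied to Andrade: Andrade becomes $37,985.

Dube: $126,630 · Andrade: $37,985 · Chaudhri: $164,620 · Kowalski: $63,315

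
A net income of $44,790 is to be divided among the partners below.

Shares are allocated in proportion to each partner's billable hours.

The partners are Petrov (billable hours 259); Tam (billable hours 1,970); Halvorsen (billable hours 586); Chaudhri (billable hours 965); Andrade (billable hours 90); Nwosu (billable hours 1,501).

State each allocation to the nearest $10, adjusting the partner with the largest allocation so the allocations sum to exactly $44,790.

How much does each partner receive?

Billable hours total: 5,371.
Pro-rata amounts: Petrov 259/5,371 × $44,790 = 2,159.86; Tam 1,970/5,371 × $44,790 = 16,428.28; Halvorsen 586/5,371 × $44,790 = 4,886.79; Chaudhri 965/5,371 × $44,790 = 8,047.36; Andrade 90/5,371 × $44,790 = 750.53; Nwosu 1,501/5,371 × $44,790 = 12,517.18.
After rounding ($10): Petrov $2,160; Tam $16,430; Halvorsen $4,890; Chaudhri $8,050; Andrade $750; Nwosu $12,520. Sum = $44,800.
Difference $44,790 − $44,800 = −$10 applied to largest allocation (Tam): Tam becomes $16,420.

Petrov: $2,160 · Tam: $16,420 · Halvorsen: $4,890 · Chaudhri: $8,050 · Andrade: $750 · Nwosu: $12,520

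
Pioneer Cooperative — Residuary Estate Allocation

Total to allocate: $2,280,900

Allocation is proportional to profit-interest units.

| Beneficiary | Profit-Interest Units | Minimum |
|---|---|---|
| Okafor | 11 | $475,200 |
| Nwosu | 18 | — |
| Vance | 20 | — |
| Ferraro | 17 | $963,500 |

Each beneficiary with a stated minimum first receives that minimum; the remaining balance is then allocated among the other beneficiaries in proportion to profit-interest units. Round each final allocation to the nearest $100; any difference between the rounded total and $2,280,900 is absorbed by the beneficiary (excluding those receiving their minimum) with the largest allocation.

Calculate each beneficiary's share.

Minimums first: Okafor $475,200; Ferraro $963,500. Residual $842,200.
Residual split over remaining profit-interest units 38: Nwosu 398,936.84 → $398,900; Vance 443,263.16 → $443,300.

Okafor: $475,200 | Nwosu: $398,900 | Vance: $443,300 | Ferraro: $963,500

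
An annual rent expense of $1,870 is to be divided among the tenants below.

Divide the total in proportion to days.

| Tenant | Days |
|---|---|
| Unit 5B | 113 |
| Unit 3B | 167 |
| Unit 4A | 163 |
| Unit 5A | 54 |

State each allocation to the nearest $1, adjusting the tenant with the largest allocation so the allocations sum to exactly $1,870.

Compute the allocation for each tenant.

Total days = 497.
Pro-rata amounts: Unit 5B 113/497 × $1,870 = 425.17; Unit 3B 167/497 × $1,870 = 628.35; Unit 4A 163/497 × $1,870 = 613.30; Unit 5A 54/497 × $1,870 = 203.18.
After rounding ($1): Unit 5B $425; Unit 3B $628; Unit 4A $613; Unit 5A $203. Sum = $1,869.
Difference $1,870 − $1,869 = +$1 applied to largest allocation (Unit 3B): Unit 3B becomes $629.

Unit 5B: $425 · Unit 3B: $629 · Unit 4A: $613 · Unit 5A: $203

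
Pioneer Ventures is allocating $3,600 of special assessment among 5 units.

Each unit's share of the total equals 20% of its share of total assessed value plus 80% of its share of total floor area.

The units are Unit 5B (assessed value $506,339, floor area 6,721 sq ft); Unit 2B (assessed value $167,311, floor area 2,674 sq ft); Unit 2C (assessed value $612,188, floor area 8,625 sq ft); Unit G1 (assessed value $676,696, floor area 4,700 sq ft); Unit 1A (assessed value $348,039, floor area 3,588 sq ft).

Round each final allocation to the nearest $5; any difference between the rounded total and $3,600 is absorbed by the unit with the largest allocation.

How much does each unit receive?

Unit 5B: $895 | Unit 2B: $345 | Unit 2C: $1,135 | Unit G1: $725 | Unit 1A: $500

Assessed value total 2,310,573; floor area total 26,308.
Blended shares (20% assessed value + 80% floor area): Unit 5B 0.2482; Unit 2B 0.0958; Unit 2C 0.3153; Unit G1 0.2015; Unit 1A 0.1392.
Proportional shares: Unit 5B 893.54; Unit 2B 344.87; Unit 2C 1,134.96; Unit G1 725.39; Unit 1A 501.24.
Rounded to nearest $5: Unit 5B $895; Unit 2B $345; Unit 2C $1,135; Unit G1 $725; Unit 1A $500. Sum = $3,600.
Sum already equals the total — no adjustment.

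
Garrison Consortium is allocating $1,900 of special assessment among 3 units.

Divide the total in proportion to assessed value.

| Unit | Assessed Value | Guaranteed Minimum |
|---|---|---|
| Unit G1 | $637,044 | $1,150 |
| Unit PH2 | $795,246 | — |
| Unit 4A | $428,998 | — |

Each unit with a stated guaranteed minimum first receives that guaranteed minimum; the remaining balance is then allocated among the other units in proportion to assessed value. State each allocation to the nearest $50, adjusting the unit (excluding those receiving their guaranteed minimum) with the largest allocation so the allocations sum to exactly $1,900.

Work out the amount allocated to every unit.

Unit G1: $1,150; Unit PH2: $500; Unit 4A: $250

Guaranteed amounts: Unit G1 $1,150. Balance $750.
Balance split over remaining assessed value 1,224,244: Unit PH2 487.19 → $500; Unit 4A 262.81 → $250.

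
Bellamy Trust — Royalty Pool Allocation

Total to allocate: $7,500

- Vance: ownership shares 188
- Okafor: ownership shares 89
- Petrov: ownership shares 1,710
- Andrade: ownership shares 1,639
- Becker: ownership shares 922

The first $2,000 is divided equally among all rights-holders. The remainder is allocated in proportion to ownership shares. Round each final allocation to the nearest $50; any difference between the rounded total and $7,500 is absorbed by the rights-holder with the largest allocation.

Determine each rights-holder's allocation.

Vance: $650 | Okafor: $500 | Petrov: $2,450 | Andrade: $2,400 | Becker: $1,500

Equal tier: $2,000 ÷ 5 = $400 apiece.
Remainder $5,500 by ownership shares (total 4,548): Vance 227.35 → $250; Okafor 107.63 → $100; Petrov 2,067.94 → $2,050; Andrade 1,982.08 → $2,000; Becker 1,115.00 → $1,100.
Totals: Vance $400 + $250 = $650; Okafor $400 + $100 = $500; Petrov $400 + $2,050 = $2,450; Andrade $400 + $2,000 = $2,400; Becker $400 + $1,100 = $1,500.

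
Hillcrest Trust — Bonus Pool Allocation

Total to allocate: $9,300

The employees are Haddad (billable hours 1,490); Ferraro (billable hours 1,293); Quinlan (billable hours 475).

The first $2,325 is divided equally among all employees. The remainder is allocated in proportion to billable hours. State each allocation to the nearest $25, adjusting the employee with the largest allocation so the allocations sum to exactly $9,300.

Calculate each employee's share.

Haddad: $3,950 · Ferraro: $3,550 · Quinlan: $1,800

First tranche $2,325 split equally: $775 each.
Remainder $6,975 by billable hours (total 3,258): Haddad 3,189.92 → $3,200; Ferraro 2,768.16 → $2,775; Quinlan 1,016.92 → $1,025.
Rounding difference −$25 on remainder applied to Haddad.
Totals: Haddad $775 + $3,175 = $3,950; Ferraro $775 + $2,775 = $3,550; Quinlan $775 + $1,025 = $1,800.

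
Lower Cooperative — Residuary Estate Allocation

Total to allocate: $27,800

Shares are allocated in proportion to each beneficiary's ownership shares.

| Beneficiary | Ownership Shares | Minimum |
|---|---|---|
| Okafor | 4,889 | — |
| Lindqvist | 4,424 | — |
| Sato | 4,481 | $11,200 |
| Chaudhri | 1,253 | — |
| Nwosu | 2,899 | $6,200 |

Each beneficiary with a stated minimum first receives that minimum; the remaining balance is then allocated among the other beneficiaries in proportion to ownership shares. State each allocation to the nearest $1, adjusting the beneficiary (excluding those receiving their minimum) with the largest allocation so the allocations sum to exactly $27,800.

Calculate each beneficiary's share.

Okafor: $4,813; Lindqvist: $4,354; Sato: $11,200; Chaudhri: $1,233; Nwosu: $6,200

Fund the minimums — Sato $11,200; Nwosu $6,200. Balance $10,400.
Balance split over remaining ownership shares 10,566: Okafor 4,812.19 → $4,812; Lindqvist 4,354.496 → $4,354; Chaudhri 1,233.31 → $1,233.
Rounding difference +$1 applied to Okafor → $4,813.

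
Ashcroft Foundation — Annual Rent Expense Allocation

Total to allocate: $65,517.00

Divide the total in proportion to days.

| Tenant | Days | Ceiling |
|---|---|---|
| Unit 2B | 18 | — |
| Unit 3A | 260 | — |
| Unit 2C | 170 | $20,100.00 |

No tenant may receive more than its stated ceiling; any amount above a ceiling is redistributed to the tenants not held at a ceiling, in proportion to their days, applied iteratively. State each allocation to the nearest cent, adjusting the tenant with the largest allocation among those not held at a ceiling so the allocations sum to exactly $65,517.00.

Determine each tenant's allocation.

Combined days = 448.
Pro-rata shares before constraints: Unit 2B 2,632.3795; Unit 3A 38,023.2589; Unit 2C 24,861.3616.
Cap binds for Unit 2C ($20,100.00); residual $45,417.00 reallocated over remaining days 278.
Shares after redistribution: Unit 2B 2,940.6691 → $2,940.67; Unit 3A 42,476.3309 → $42,476.33.

Unit 2B: $2,940.67 · Unit 3A: $42,476.33 · Unit 2C: $20,100.00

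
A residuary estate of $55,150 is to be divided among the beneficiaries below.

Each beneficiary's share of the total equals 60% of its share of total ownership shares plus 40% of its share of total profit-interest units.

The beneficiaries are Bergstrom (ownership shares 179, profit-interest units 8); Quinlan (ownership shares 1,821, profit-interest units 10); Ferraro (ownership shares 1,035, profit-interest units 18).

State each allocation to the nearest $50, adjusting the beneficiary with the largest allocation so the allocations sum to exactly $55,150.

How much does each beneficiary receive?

Ownership shares total 3,035; profit-interest units total 36.
Blended shares (60% ownership shares + 40% profit-interest units): Bergstrom 0.1243; Quinlan 0.4711; Ferraro 0.4046.
Pro-rata amounts: Bergstrom 6,853.82; Quinlan 25,981.78; Ferraro 22,314.40.
Rounded to nearest $50: Bergstrom $6,850; Quinlan $26,000; Ferraro $22,300. Sum = $55,150.
Rounded total matches; no reconciliation needed.

Bergstrom: $6,850; Quinlan: $26,000; Ferraro: $22,300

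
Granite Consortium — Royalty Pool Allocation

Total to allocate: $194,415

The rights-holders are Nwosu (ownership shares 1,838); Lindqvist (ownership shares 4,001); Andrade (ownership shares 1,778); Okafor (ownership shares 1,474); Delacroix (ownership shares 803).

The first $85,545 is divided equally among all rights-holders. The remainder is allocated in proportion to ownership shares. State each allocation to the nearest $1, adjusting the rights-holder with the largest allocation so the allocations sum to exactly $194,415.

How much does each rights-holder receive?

Nwosu: $37,334 · Lindqvist: $61,135 · Andrade: $36,673 · Okafor: $33,328 · Delacroix: $25,945

First tranche $85,545 split equally: $17,109 each.
Remainder $108,870 by ownership shares (total 9,894): Nwosu 20,224.69 → $20,225; Lindqvist 44,025.56 → $44,026; Andrade 19,564.47 → $19,564; Okafor 16,219.36 → $16,219; Delacroix 8,835.92 → $8,836.
Totals: Nwosu $17,109 + $20,225 = $37,334; Lindqvist $17,109 + $44,026 = $61,135; Andrade $17,109 + $19,564 = $36,673; Okafor $17,109 + $16,219 = $33,328; Delacroix $17,109 + $8,836 = $25,945.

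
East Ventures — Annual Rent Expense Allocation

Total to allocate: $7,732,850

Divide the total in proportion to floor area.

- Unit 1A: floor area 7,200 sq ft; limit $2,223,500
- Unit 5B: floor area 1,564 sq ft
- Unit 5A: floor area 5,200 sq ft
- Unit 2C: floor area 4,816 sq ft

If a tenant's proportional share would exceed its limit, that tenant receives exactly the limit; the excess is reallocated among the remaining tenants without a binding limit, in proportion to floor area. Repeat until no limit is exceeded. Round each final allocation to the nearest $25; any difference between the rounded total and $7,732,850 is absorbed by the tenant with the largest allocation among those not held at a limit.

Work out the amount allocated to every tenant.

Unit 1A: $2,223,500; Unit 5B: $744,100; Unit 5A: $2,473,975; Unit 2C: $2,291,275

Combined floor area = 18,780.
Pro-rata shares before constraints: Unit 1A 2,964,670.93; Unit 5B 643,992.41; Unit 5A 2,141,151.22; Unit 2C 1,983,035.44.
Cap binds for Unit 1A ($2,223,500); balance $5,509,350 reallocated over remaining floor area 11,580.
Remaining shares: Unit 5B 744,095.28 → $744,100; Unit 5A 2,473,974.09 → $2,473,975; Unit 2C 2,291,280.62 → $2,291,275.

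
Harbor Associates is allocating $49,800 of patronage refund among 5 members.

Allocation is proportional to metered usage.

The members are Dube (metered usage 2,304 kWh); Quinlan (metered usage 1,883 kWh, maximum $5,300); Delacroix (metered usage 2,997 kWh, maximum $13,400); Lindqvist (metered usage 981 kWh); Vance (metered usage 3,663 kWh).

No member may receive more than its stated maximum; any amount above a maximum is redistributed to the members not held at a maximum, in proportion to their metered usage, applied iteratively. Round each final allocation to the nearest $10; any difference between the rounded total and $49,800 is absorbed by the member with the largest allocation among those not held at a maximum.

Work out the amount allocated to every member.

Metered usage total: 11,828.
Pro-rata shares before constraints: Dube 9,700.64; Quinlan 7,928.09; Delacroix 12,618.41; Lindqvist 4,130.35; Vance 15,422.51.
Cap binds for Quinlan ($5,300); remaining pool $44,500 reallocated over remaining metered usage 9,945.
Cap binds for Delacroix ($13,400); remaining pool $31,100 reallocated over remaining metered usage 6,948.
Remaining shares: Dube 10,312.95 → $10,310; Lindqvist 4,391.06 → $4,390; Vance 16,395.98 → $16,400.

Dube: $10,310 · Quinlan: $5,300 · Delacroix: $13,400 · Lindqvist: $4,390 · Vance: $16,400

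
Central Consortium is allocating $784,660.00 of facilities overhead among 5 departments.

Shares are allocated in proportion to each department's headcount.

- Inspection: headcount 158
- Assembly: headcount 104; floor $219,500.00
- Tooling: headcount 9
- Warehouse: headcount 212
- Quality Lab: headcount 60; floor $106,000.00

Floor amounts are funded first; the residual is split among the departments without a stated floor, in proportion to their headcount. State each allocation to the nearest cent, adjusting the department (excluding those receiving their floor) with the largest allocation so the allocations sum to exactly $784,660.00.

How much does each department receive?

Inspection: $191,417.63 | Assembly: $219,500.00 | Tooling: $10,903.54 | Warehouse: $256,838.83 | Quality Lab: $106,000.00

Guaranteed amounts: Assembly $219,500.00; Quality Lab $106,000.00. Residual $459,160.00.
Residual split over remaining headcount 379: Inspection 191,417.6253 → $191,417.63; Tooling 10,903.5356 → $10,903.54; Warehouse 256,838.8391 → $256,838.84.
Rounding difference −$0.01 applied to Warehouse → $256,838.83.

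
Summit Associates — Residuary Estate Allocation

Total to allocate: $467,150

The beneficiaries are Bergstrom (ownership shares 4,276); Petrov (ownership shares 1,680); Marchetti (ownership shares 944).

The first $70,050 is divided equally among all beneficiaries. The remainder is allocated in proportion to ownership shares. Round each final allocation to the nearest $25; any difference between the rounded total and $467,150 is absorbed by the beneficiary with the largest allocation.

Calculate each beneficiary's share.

Bergstrom: $269,450 | Petrov: $120,025 | Marchetti: $77,675

First tranche $70,050 split equally: $23,350 each.
Remainder $397,100 by ownership shares (total 6,900): Bergstrom 246,086.90 → $246,075; Petrov 96,685.22 → $96,675; Marchetti 54,327.88 → $54,325.
Rounding difference +$25 on remainder applied to Bergstrom.
Totals: Bergstrom $23,350 + $246,100 = $269,450; Petrov $23,350 + $96,675 = $120,025; Marchetti $23,350 + $54,325 = $77,675.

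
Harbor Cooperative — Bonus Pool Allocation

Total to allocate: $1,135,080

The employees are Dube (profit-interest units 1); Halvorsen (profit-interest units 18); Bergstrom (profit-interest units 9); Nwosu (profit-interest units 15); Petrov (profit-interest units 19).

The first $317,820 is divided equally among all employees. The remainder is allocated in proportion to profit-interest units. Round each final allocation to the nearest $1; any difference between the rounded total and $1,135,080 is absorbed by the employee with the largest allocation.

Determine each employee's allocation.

First tranche $317,820 split equally: $63,564 each.
Remainder $817,260 by profit-interest units (total 62): Dube 13,181.61 → $13,182; Halvorsen 237,269.03 → $237,269; Bergstrom 118,634.52 → $118,635; Nwosu 197,724.19 → $197,724; Petrov 250,450.65 → $250,451.
Rounding difference −$1 on remainder applied to Petrov.
Totals: Dube $63,564 + $13,182 = $76,746; Halvorsen $63,564 + $237,269 = $300,833; Bergstrom $63,564 + $118,635 = $182,199; Nwosu $63,564 + $197,724 = $261,288; Petrov $63,564 + $250,450 = $314,014.

Dube: $76,746; Halvorsen: $300,833; Bergstrom: $182,199; Nwosu: $261,288; Petrov: $314,014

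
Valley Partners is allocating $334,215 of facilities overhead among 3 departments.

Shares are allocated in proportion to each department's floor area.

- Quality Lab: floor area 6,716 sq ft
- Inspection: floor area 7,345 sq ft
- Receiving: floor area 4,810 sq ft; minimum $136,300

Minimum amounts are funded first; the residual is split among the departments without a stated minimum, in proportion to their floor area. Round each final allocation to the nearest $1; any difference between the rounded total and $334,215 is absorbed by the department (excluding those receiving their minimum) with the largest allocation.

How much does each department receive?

Quality Lab: $94,531 · Inspection: $103,384 · Receiving: $136,300

Minimums first: Receiving $136,300. Balance $197,915.
Balance split over remaining floor area 14,061: Quality Lab 94,530.77 → $94,531; Inspection 103,384.23 → $103,384.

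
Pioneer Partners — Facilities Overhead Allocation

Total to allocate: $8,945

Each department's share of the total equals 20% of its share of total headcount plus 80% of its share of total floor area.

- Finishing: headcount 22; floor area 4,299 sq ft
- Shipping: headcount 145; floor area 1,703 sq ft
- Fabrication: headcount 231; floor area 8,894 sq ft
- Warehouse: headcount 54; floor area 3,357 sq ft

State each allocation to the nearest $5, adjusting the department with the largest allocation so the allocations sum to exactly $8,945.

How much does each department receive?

Finishing: $1,770; Shipping: $1,240; Fabrication: $4,405; Warehouse: $1,530

Headcount total 452; floor area total 18,253.
Blended shares (20% headcount + 80% floor area): Finishing 0.1982; Shipping 0.1388; Fabrication 0.4920; Warehouse 0.1710.
Proportional shares: Finishing 1,772.48; Shipping 1,241.56; Fabrication 4,401.14; Warehouse 1,529.83.
At nearest $5: Finishing $1,770; Shipping $1,240; Fabrication $4,400; Warehouse $1,530. Sum = $8,940.
Difference $8,945 − $8,940 = +$5 applied to largest allocation (Fabrication): Fabrication becomes $4,405.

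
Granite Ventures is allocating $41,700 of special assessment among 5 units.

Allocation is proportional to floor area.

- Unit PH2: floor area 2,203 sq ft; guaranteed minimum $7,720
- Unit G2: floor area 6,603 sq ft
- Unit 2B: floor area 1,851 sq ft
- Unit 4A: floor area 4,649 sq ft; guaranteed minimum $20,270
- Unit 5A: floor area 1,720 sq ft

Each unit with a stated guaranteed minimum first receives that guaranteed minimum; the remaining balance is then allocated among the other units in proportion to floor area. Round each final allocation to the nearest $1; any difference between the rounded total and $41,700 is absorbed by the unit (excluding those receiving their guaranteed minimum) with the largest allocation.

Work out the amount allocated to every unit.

Unit PH2: $7,720 | Unit G2: $8,898 | Unit 2B: $2,494 | Unit 4A: $20,270 | Unit 5A: $2,318

Guaranteed amounts: Unit PH2 $7,720; Unit 4A $20,270. Balance $13,710.
Balance split over remaining floor area 10,174: Unit G2 8,897.89 → $8,898; Unit 2B 2,494.32 → $2,494; Unit 5A 2,317.79 → $2,318.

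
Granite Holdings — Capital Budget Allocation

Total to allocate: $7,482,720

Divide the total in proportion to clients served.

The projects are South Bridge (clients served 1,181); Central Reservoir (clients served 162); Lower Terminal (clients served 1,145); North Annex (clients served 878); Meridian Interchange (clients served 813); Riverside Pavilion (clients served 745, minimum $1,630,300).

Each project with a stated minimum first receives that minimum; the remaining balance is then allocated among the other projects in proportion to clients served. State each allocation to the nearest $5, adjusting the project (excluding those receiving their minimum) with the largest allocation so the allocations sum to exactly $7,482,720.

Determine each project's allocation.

Minimums first: Riverside Pavilion $1,630,300. Remaining pool $5,852,420.
Remaining pool split over remaining clients served 4,179: South Bridge 1,653,914.34 → $1,653,915; Central Reservoir 226,870.55 → $226,870; Lower Terminal 1,603,498.66 → $1,603,500; North Annex 1,229,582.38 → $1,229,580; Meridian Interchange 1,138,554.07 → $1,138,555.

South Bridge: $1,653,915 | Central Reservoir: $226,870 | Lower Terminal: $1,603,500 | North Annex: $1,229,580 | Meridian Interchange: $1,138,555 | Riverside Pavilion: $1,630,300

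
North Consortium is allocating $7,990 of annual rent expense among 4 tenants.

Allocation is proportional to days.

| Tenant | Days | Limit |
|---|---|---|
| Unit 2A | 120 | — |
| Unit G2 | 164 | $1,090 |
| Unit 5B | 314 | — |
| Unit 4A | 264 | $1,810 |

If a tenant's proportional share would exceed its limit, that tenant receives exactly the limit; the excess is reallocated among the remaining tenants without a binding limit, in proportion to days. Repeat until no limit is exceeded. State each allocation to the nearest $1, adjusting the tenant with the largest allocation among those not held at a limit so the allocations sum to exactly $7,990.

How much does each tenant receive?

Days total: 862.
Pro-rata shares before constraints: Unit 2A 1,112.30; Unit G2 1,520.14; Unit 5B 2,910.51; Unit 4A 2,447.05.
Capped: Unit G2 ($1,090), Unit 4A ($1,810); balance $5,090 reallocated over remaining days 434.
Shares after redistribution: Unit 2A 1,407.37 → $1,407; Unit 5B 3,682.63 → $3,683.

Unit 2A: $1,407; Unit G2: $1,090; Unit 5B: $3,683; Unit 4A: $1,810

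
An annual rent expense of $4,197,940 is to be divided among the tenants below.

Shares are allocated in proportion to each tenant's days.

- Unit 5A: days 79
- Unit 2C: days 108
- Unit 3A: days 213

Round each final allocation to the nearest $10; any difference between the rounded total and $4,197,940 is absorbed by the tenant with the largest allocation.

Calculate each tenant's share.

Total days = 400.
Proportional shares: Unit 5A 79/400 × $4,197,940 = 829,093.15; Unit 2C 108/400 × $4,197,940 = 1,133,443.80; Unit 3A 213/400 × $4,197,940 = 2,235,403.05.
After rounding ($10): Unit 5A $829,090; Unit 2C $1,133,440; Unit 3A $2,235,400. Sum = $4,197,930.
Difference $4,197,940 − $4,197,930 = +$10 applied to largest allocation (Unit 3A): Unit 3A becomes $2,235,410.

Unit 5A: $829,090 · Unit 2C: $1,133,440 · Unit 3A: $2,235,410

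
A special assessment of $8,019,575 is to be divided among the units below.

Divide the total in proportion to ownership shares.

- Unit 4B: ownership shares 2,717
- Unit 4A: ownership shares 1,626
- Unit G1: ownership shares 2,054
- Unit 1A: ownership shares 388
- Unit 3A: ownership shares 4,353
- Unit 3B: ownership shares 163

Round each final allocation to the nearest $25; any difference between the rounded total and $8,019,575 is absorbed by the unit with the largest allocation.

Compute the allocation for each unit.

Unit 4B: $1,928,075; Unit 4A: $1,153,875; Unit G1: $1,457,600; Unit 1A: $275,350; Unit 3A: $3,089,000; Unit 3B: $115,675

Ownership shares total: 11,301.
Proportional shares: Unit 4B 2,717/11,301 × $8,019,575 = 1,928,075.86; Unit 4A 1,626/11,301 × $8,019,575 = 1,153,865.05; Unit G1 2,054/11,301 × $8,019,575 = 1,457,588.45; Unit 1A 388/11,301 × $8,019,575 = 275,338.03; Unit 3A 4,353/11,301 × $8,019,575 = 3,089,037.25; Unit 3B 163/11,301 × $8,019,575 = 115,670.36.
At nearest $25: Unit 4B $1,928,075; Unit 4A $1,153,875; Unit G1 $1,457,600; Unit 1A $275,350; Unit 3A $3,089,025; Unit 3B $115,675. Sum = $8,019,600.
Difference $8,019,575 − $8,019,600 = −$25 applied to largest allocation (Unit 3A): Unit 3A becomes $3,089,000.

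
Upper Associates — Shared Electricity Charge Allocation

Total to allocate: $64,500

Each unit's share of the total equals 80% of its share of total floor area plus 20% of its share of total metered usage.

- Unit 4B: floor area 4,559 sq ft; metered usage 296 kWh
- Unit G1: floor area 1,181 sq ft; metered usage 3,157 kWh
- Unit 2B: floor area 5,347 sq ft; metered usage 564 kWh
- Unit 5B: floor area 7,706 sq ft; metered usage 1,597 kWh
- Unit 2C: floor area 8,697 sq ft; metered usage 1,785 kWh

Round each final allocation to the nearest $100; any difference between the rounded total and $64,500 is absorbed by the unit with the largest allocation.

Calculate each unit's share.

Unit 4B: $9,100 | Unit G1: $7,700 | Unit 2B: $11,000 | Unit 5B: $17,200 | Unit 2C: $19,500

Floor area total 27,490; metered usage total 7,399.
Composite weights (80% floor area + 20% metered usage): Unit 4B 0.1407; Unit G1 0.1197; Unit 2B 0.1709; Unit 5B 0.2674; Unit 2C 0.3013.
Unrounded shares: Unit 4B 9,073.52; Unit G1 7,720.95; Unit 2B 11,019.89; Unit 5B 17,248.85; Unit 2C 19,436.78.
At nearest $100: Unit 4B $9,100; Unit G1 $7,700; Unit 2B $11,000; Unit 5B $17,200; Unit 2C $19,400. Sum = $64,400.
Difference $64,500 − $64,400 = +$100 applied to largest allocation (Unit 2C): Unit 2C becomes $19,500.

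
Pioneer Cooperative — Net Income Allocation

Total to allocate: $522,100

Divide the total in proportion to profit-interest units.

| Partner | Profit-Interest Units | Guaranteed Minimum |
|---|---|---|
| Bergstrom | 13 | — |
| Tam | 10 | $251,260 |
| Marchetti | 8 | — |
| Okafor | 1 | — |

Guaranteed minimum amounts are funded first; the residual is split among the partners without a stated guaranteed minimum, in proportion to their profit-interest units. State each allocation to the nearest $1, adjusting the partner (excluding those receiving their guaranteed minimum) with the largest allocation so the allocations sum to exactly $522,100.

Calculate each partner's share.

Bergstrom: $160,042; Tam: $251,260; Marchetti: $98,487; Okafor: $12,311

Guaranteed amounts: Tam $251,260. Balance $270,840.
Balance split over remaining profit-interest units 22: Bergstrom 160,041.82 → $160,042; Marchetti 98,487.27 → $98,487; Okafor 12,310.91 → $12,311.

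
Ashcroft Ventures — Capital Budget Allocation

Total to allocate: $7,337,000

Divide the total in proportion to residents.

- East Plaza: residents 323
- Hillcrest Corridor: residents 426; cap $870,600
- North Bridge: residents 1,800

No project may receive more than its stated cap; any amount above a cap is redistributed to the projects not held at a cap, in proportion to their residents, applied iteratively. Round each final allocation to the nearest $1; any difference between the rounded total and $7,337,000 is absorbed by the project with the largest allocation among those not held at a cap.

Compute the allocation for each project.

Residents total: 2,549.
Proportional shares (ignoring caps): East Plaza 929,717.93; Hillcrest Corridor 1,226,191.45; North Bridge 5,181,090.62.
Held at cap: Hillcrest Corridor ($870,600); residual $6,466,400 reallocated over remaining residents 2,123.
Redistributed shares: East Plaza 983,818.75 → $983,819; North Bridge 5,482,581.25 → $5,482,581.

East Plaza: $983,819 | Hillcrest Corridor: $870,600 | North Bridge: $5,482,581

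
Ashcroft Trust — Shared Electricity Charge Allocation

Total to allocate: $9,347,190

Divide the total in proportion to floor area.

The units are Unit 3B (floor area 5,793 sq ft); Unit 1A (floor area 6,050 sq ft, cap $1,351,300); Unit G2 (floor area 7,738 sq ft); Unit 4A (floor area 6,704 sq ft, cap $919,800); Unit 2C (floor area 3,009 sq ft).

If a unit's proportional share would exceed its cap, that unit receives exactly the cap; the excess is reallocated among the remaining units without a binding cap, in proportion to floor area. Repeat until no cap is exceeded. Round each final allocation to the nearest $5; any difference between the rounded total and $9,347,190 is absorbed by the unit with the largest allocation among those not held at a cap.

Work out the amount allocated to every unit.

Unit 3B: $2,478,345 | Unit 1A: $1,351,300 | Unit G2: $3,310,445 | Unit 4A: $919,800 | Unit 2C: $1,287,300

Sum of floor area: 29,294.
Unconstrained shares: Unit 3B 1,848,442.40; Unit 1A 1,930,446.49; Unit G2 2,469,057.02; Unit 4A 2,139,126.16; Unit 2C 960,117.93.
Held at cap: Unit 1A ($1,351,300), Unit 4A ($919,800); remaining pool $7,076,090 reallocated over remaining floor area 16,540.
Shares after redistribution: Unit 3B 2,478,342.77 → $2,478,345; Unit G2 3,310,446.46 → $3,310,445; Unit 2C 1,287,300.77 → $1,287,300.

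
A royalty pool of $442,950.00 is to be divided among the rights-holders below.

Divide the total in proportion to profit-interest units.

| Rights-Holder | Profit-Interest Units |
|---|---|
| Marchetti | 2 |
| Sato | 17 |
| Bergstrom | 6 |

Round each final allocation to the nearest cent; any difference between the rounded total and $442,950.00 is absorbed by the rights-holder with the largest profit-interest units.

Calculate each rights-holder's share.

Marchetti: $35,436.00 | Sato: $301,206.00 | Bergstrom: $106,308.00

Combined profit-interest units = 2 + 17 + 6 = 25.
Unrounded shares: Marchetti 35,436.0000; Sato 301,206.0000; Bergstrom 106,308.0000.
After rounding (cent): Marchetti $35,436.00; Sato $301,206.00; Bergstrom $106,308.00. Sum = $442,950.00.
No rounding difference to absorb.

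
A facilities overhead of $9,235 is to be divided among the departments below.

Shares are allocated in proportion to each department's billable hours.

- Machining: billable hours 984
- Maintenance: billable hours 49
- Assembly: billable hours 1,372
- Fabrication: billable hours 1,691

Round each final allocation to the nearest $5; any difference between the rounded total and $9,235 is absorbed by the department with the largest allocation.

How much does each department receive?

Total billable hours = 4,096.
Proportional shares: Machining 984/4,096 × $9,235 = 2,218.56; Maintenance 49/4,096 × $9,235 = 110.48; Assembly 1,372/4,096 × $9,235 = 3,093.36; Fabrication 1,691/4,096 × $9,235 = 3,812.59.
After rounding ($5): Machining $2,220; Maintenance $110; Assembly $3,095; Fabrication $3,815. Sum = $9,240.
Difference $9,235 − $9,240 = −$5 applied to largest allocation (Fabrication): Fabrication becomes $3,810.

Machining: $2,220 | Maintenance: $110 | Assembly: $3,095 | Fabrication: $3,810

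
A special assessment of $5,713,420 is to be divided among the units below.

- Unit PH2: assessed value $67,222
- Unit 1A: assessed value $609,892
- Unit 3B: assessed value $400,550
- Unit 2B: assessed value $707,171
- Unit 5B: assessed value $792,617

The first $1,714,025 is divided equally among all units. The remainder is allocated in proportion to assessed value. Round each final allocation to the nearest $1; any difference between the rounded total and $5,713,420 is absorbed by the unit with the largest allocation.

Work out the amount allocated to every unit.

Unit PH2: $447,112 · Unit 1A: $1,289,166 · Unit 3B: $964,333 · Unit 2B: $1,440,112 · Unit 5B: $1,572,697

First tranche $1,714,025 split equally: $342,805 each.
Remainder $3,999,395 by assessed value (total 2,577,452): Unit PH2 104,307.41 → $104,307; Unit 1A 946,360.60 → $946,361; Unit 3B 621,527.64 → $621,528; Unit 2B 1,097,307.02 → $1,097,307; Unit 5B 1,229,892.34 → $1,229,892.
Totals: Unit PH2 $342,805 + $104,307 = $447,112; Unit 1A $342,805 + $946,361 = $1,289,166; Unit 3B $342,805 + $621,528 = $964,333; Unit 2B $342,805 + $1,097,307 = $1,440,112; Unit 5B $342,805 + $1,229,892 = $1,572,697.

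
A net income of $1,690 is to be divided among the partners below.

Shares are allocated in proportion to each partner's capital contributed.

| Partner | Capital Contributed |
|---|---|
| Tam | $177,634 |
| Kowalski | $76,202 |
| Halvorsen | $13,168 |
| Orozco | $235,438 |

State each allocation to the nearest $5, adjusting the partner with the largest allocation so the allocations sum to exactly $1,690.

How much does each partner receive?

Combined capital contributed = 502,442.
Raw shares: Tam 177,634/502,442 × $1,690 = 597.48; Kowalski 76,202/502,442 × $1,690 = 256.31; Halvorsen 13,168/502,442 × $1,690 = 44.29; Orozco 235,438/502,442 × $1,690 = 791.91.
After rounding ($5): Tam $595; Kowalski $255; Halvorsen $45; Orozco $790. Sum = $1,685.
Difference $1,690 − $1,685 = +$5 applied to largest allocation (Orozco): Orozco becomes $795.

Tam: $595; Kowalski: $255; Halvorsen: $45; Orozco: $795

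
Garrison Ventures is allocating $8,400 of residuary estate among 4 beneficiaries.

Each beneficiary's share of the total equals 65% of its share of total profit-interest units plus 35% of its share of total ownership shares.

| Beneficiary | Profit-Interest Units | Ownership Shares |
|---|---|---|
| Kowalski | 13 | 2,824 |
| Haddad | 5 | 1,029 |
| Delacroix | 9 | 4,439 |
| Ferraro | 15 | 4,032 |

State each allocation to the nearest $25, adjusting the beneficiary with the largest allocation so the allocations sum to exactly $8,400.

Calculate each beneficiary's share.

Kowalski: $2,375 · Haddad: $900 · Delacroix: $2,225 · Ferraro: $2,900

Totals — profit-interest units 42, ownership shares 12,324.
Combined weights (65% profit-interest units + 35% ownership shares): Kowalski 0.2814; Haddad 0.1066; Delacroix 0.2654; Ferraro 0.3467.
Unrounded shares: Kowalski 2,363.69; Haddad 895.48; Delacroix 2,228.96; Ferraro 2,911.87.
Rounded to nearest $25: Kowalski $2,375; Haddad $900; Delacroix $2,225; Ferraro $2,900. Sum = $8,400.
Sum already equals the total — no adjustment.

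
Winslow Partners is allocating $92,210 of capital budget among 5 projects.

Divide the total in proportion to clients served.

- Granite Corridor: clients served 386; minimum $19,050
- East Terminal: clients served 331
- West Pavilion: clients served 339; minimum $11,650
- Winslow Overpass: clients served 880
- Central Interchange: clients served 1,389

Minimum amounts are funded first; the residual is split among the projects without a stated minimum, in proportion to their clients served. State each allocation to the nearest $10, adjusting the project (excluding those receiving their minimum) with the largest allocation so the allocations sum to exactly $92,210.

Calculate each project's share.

Granite Corridor: $19,050 · East Terminal: $7,830 · West Pavilion: $11,650 · Winslow Overpass: $20,820 · Central Interchange: $32,860

Minimums first: Granite Corridor $19,050; West Pavilion $11,650. Residual $61,510.
Residual split over remaining clients served 2,600: East Terminal 7,830.70 → $7,830; Winslow Overpass 20,818.77 → $20,820; Central Interchange 32,860.53 → $32,860.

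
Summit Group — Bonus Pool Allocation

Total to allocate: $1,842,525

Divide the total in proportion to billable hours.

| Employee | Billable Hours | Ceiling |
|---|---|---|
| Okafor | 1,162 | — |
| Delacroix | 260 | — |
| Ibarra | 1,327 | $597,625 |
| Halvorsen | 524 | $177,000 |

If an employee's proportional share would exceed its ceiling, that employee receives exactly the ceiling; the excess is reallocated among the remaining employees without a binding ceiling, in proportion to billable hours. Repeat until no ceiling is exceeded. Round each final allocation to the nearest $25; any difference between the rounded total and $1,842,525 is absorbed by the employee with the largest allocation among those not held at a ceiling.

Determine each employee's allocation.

Total billable hours = 3,273.
Unconstrained shares: Okafor 654,144.23; Delacroix 146,366.18; Ibarra 747,030.45; Halvorsen 294,984.14.
Held at cap: Ibarra ($597,625), Halvorsen ($177,000); balance $1,067,900 reallocated over remaining billable hours 1,422.
Remaining shares: Okafor 872,644.02 → $872,650; Delacroix 195,255.98 → $195,250.

Okafor: $872,650 · Delacroix: $195,250 · Ibarra: $597,625 · Halvorsen: $177,000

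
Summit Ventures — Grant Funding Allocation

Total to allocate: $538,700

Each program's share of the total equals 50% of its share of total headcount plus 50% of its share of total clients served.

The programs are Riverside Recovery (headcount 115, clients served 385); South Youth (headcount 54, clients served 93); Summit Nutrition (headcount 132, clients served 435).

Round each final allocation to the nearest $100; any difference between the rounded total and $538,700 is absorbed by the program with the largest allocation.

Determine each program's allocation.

Headcount total 301; clients served total 913.
Combined weights (50% headcount + 50% clients served): Riverside Recovery 0.4019; South Youth 0.1406; Summit Nutrition 0.4575.
Raw shares: Riverside Recovery 216,489.13; South Youth 75,758.45; Summit Nutrition 246,452.41.
After rounding ($100): Riverside Recovery $216,500; South Youth $75,800; Summit Nutrition $246,500. Sum = $538,800.
Difference $538,700 − $538,800 = −$100 applied to largest allocation (Summit Nutrition): Summit Nutrition becomes $246,400.

Riverside Recovery: $216,500; South Youth: $75,800; Summit Nutrition: $246,400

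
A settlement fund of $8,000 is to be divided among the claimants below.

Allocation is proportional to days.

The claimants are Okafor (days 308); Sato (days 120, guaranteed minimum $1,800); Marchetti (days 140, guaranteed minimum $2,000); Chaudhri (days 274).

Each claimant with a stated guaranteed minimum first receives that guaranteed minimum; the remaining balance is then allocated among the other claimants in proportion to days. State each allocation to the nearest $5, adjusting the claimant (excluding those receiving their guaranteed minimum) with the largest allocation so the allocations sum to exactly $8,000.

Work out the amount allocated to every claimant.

Okafor: $2,225 | Sato: $1,800 | Marchetti: $2,000 | Chaudhri: $1,975

Minimums first: Sato $1,800; Marchetti $2,000. Remaining pool $4,200.
Remaining pool split over remaining days 582: Okafor 2,222.68 → $2,225; Chaudhri 1,977.32 → $1,975.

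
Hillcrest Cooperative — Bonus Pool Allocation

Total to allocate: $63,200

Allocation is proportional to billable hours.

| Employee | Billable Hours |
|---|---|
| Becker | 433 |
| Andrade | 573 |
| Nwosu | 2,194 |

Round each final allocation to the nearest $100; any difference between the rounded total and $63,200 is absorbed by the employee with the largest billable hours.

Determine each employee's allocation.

Becker: $8,600; Andrade: $11,300; Nwosu: $43,300

Total billable hours = 433 + 573 + 2,194 = 3,200.
Proportional shares: Becker 8,551.75; Andrade 11,316.75; Nwosu 43,331.50.
At nearest $100: Becker $8,600; Andrade $11,300; Nwosu $43,300. Sum = $63,200.
No rounding difference to absorb.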